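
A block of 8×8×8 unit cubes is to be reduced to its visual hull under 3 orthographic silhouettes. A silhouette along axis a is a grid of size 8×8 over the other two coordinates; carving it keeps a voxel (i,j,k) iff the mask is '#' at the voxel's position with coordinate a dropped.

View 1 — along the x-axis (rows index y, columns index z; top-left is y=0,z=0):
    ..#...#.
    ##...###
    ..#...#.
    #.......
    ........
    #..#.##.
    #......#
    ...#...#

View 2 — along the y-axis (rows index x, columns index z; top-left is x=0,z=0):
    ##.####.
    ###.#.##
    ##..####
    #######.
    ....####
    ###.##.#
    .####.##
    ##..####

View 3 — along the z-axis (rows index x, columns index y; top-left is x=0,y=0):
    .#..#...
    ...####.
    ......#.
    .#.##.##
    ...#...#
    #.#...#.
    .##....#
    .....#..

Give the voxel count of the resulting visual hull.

|visual hull| = 33

full grid |V| = 512
  1. axis=0 (YZ plane), |mask|=18  ⇒  voxels=144
  2. axis=1 (XZ plane), |mask|=47  ⇒  voxels=103
  3. axis=2 (XY plane), |mask|=21  ⇒  voxels=33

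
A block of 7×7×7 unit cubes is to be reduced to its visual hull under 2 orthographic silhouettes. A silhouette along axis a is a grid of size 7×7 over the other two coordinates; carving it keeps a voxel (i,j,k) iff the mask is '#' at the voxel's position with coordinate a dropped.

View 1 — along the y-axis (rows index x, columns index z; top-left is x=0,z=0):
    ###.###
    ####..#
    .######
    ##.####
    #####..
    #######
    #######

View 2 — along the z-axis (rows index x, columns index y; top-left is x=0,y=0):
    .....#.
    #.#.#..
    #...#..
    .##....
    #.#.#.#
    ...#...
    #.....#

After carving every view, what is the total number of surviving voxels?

full grid |V| = 343
after view 1 [y-axis, 42 of 49 cells solid] → remaining = 294
after view 2 [z-axis, 15 of 49 cells solid] → remaining = 86

voxel count = 86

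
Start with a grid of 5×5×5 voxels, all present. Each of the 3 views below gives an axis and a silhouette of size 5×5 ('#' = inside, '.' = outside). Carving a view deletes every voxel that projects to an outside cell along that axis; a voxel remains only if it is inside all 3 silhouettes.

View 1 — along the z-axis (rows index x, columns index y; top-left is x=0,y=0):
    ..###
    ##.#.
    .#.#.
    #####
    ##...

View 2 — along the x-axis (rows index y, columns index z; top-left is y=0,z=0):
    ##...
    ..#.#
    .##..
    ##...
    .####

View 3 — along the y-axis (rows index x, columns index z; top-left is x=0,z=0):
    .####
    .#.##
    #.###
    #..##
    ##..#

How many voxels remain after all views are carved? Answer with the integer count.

|visual hull| = 21

initial block: 5^3 = 125
V1 z: intersect with XY mask (15 set) -- 75 left
V2 x: intersect with YZ mask (12 set) -- 34 left
V3 y: intersect with XZ mask (17 set) -- 21 left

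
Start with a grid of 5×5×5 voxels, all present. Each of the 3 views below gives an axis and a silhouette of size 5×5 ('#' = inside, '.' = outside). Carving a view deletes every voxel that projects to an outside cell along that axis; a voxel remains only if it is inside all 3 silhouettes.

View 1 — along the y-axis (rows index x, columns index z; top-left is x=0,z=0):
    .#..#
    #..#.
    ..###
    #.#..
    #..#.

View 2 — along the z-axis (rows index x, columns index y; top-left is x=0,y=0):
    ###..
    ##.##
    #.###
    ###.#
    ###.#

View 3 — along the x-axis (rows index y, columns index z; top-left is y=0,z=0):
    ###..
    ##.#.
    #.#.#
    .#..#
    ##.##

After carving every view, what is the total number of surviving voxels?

voxel count = 26

before carving: 125 voxels (5×5×5)
carve view 1 (along y, XZ-mask fill 11/25): 55 voxels remain
carve view 2 (along z, XY-mask fill 19/25): 42 voxels remain
carve view 3 (along x, YZ-mask fill 15/25): 26 voxels remain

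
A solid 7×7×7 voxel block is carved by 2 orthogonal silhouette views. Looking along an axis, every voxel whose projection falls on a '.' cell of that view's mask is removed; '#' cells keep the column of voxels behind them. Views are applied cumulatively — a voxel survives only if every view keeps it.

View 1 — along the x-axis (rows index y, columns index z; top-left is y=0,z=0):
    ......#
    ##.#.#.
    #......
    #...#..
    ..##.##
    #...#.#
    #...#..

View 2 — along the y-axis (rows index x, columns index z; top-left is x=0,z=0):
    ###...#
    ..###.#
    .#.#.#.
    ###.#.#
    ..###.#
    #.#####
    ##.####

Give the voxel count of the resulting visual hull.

voxel count = 78

initial block: 7^3 = 343
step 1: project along x, AND mask (17/49) → |grid| = 119
step 2: project along y, AND mask (32/49) → |grid| = 78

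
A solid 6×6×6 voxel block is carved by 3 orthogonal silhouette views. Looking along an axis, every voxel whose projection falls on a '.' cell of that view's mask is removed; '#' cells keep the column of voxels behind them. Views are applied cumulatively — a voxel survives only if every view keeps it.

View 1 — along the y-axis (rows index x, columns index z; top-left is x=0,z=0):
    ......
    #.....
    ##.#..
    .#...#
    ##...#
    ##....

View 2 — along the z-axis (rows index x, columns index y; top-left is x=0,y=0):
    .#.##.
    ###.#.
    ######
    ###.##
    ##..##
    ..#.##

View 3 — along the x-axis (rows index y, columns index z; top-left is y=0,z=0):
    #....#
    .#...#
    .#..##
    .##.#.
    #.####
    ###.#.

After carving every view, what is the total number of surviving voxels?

before carving: 216 voxels (6×6×6)
step 1: project along y, AND mask (11/36) → |grid| = 66
step 2: project along z, AND mask (25/36) → |grid| = 50
step 3: project along x, AND mask (19/36) → |grid| = 29

voxel count = 29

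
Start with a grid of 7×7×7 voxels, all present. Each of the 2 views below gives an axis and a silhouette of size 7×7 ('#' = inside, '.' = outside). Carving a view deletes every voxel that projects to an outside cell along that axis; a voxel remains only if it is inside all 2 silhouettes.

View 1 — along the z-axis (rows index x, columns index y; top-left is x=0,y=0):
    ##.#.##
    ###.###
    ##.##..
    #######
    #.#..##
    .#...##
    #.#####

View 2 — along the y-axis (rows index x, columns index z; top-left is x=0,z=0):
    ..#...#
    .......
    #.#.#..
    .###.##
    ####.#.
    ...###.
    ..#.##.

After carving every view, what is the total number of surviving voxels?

initial block: 7^3 = 343
carve view 1 (along z, XY-mask fill 35/49): 245 voxels remain
carve view 2 (along y, XZ-mask fill 21/49): 104 voxels remain

104 voxels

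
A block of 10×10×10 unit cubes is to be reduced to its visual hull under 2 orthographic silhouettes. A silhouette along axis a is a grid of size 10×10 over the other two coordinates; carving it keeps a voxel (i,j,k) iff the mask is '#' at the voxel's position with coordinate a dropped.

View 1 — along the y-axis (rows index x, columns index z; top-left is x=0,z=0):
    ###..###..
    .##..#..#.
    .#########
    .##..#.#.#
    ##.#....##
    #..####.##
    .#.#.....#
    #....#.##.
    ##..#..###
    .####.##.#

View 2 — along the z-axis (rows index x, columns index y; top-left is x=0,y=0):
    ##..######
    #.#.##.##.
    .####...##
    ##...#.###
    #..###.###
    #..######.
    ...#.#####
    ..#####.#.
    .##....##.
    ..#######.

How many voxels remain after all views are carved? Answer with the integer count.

remaining voxels: 355

start: 10×10×10 = 1000 voxels
[1] y-view keeps 56 columns → grid now 560
[2] z-view keeps 63 columns → grid now 355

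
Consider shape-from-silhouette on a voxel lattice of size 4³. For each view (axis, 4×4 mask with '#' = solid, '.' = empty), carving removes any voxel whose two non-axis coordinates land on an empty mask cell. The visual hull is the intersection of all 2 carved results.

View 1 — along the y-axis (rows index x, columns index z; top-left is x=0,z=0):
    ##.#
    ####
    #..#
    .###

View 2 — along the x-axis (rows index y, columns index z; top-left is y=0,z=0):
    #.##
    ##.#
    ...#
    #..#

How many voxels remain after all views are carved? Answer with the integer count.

before carving: 64 voxels (4×4×4)
[1] y-view keeps 12 columns → grid now 48
[2] x-view keeps 9 columns → grid now 30

|visual hull| = 30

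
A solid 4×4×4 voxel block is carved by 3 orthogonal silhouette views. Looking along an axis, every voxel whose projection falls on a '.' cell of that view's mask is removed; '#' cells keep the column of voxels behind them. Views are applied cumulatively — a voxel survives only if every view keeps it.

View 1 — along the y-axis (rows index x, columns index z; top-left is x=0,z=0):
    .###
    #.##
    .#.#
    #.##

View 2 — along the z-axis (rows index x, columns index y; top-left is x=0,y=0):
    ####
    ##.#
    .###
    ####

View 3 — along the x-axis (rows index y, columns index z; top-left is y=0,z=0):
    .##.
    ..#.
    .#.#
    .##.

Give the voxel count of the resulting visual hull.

full grid |V| = 64
step 1: project along y, AND mask (11/16) → |grid| = 44
step 2: project along z, AND mask (14/16) → |grid| = 39
step 3: project along x, AND mask (7/16) → |grid| = 17

remaining voxels: 17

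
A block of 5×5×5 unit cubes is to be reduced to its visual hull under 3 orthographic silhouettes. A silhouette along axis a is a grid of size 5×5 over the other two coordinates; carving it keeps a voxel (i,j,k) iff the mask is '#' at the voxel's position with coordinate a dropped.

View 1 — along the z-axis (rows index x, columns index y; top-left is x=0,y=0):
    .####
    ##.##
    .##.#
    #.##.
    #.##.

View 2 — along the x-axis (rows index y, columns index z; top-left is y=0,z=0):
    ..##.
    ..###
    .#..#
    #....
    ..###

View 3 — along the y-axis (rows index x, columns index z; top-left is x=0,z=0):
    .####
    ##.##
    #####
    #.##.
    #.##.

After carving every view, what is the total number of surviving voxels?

28 voxels

start: 5×5×5 = 125 voxels
[1] z-view keeps 17 columns → grid now 85
[2] x-view keeps 11 columns → grid now 36
[3] y-view keeps 19 columns → grid now 28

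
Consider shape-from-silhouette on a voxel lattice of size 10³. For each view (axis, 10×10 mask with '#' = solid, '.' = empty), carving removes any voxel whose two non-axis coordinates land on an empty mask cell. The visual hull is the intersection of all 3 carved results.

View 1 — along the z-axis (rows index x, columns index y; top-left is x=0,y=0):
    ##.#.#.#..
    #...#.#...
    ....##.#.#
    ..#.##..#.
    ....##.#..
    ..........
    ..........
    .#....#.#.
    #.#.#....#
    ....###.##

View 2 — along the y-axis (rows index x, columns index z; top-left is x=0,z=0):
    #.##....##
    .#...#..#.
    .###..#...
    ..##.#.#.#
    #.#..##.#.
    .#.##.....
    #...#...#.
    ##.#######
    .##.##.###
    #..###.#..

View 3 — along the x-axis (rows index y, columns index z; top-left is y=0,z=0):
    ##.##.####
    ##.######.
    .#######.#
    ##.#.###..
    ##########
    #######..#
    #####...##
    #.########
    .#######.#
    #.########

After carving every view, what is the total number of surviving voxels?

start: 10×10×10 = 1000 voxels
step 1: project along z, AND mask (31/100) → |grid| = 310
step 2: project along y, AND mask (49/100) → |grid| = 165
step 3: project along x, AND mask (81/100) → |grid| = 138

voxel count = 138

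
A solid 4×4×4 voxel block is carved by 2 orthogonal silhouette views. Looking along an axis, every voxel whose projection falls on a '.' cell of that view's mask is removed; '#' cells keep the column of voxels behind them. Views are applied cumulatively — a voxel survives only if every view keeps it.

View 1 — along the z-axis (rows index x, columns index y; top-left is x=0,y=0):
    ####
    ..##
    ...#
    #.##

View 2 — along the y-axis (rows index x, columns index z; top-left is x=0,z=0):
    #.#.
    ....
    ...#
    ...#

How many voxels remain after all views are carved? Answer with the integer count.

remaining voxels: 12

initial block: 4^3 = 64
  1. axis=2 (XY plane), |mask|=10  ⇒  voxels=40
  2. axis=1 (XZ plane), |mask|=4  ⇒  voxels=12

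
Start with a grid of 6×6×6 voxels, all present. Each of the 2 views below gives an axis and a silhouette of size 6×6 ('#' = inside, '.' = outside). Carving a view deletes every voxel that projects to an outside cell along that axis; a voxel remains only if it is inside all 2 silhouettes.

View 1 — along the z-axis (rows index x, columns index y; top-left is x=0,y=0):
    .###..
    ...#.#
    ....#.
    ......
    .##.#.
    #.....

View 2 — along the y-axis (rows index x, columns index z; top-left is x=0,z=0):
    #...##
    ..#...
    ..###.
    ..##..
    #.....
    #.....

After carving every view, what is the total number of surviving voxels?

voxel count = 18

before carving: 216 voxels (6×6×6)
carve view 1 (along z, XY-mask fill 10/36): 60 voxels remain
carve view 2 (along y, XZ-mask fill 11/36): 18 voxels remain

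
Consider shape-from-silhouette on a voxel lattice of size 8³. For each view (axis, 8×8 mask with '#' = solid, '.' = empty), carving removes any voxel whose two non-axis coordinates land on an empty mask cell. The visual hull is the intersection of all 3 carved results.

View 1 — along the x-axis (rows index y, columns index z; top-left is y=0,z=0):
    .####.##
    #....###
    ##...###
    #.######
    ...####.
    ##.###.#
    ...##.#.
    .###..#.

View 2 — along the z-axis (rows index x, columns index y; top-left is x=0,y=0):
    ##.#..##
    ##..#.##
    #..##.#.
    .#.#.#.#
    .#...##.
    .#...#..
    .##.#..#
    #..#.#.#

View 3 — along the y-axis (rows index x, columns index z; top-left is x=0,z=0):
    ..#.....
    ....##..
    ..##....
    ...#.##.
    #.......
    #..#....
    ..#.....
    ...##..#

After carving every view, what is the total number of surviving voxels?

|visual hull| = 39

full grid |V| = 512
carve view 1 (along x, YZ-mask fill 39/64): 312 voxels remain
carve view 2 (along z, XY-mask fill 31/64): 149 voxels remain
carve view 3 (along y, XZ-mask fill 15/64): 39 voxels remain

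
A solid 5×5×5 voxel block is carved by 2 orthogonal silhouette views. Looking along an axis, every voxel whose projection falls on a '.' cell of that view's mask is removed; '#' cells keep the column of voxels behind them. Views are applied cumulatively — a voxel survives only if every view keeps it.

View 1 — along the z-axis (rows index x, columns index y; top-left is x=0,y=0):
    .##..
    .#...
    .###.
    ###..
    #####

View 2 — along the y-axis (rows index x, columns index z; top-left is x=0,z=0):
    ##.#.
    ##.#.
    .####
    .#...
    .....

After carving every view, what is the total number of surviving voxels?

voxel count = 24

initial block: 5^3 = 125
  1. axis=2 (XY plane), |mask|=14  ⇒  voxels=70
  2. axis=1 (XZ plane), |mask|=11  ⇒  voxels=24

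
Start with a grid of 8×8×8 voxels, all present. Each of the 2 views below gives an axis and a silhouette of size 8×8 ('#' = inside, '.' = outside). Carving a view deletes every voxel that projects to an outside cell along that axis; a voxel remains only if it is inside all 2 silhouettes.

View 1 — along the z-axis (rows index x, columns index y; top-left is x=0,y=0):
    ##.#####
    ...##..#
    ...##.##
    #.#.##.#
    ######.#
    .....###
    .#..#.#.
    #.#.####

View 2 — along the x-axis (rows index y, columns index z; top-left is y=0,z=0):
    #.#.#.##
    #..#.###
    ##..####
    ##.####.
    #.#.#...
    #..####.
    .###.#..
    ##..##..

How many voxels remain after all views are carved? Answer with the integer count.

remaining voxels: 171

initial block: 8^3 = 512
step 1: project along z, AND mask (38/64) → |grid| = 304
step 2: project along x, AND mask (38/64) → |grid| = 171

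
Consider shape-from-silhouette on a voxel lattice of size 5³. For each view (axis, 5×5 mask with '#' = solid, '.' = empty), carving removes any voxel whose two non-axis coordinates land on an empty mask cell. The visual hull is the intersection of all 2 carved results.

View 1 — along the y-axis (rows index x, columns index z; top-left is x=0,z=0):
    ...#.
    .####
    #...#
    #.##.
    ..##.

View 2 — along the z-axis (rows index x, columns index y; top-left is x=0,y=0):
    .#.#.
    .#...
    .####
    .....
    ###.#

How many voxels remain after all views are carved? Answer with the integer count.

before carving: 125 voxels (5×5×5)
[1] y-view keeps 12 columns → grid now 60
[2] z-view keeps 11 columns → grid now 22

voxel count = 22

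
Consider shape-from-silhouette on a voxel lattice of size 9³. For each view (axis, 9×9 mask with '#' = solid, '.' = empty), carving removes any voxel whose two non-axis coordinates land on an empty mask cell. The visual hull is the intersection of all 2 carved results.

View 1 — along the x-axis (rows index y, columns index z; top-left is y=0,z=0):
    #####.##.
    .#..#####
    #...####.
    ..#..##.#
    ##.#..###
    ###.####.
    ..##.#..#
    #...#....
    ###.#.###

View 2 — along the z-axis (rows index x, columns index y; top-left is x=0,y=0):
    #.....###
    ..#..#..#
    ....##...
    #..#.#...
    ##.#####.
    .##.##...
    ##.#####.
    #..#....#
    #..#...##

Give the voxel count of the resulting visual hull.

start: 9×9×9 = 729 voxels
after view 1 [x-axis, 48 of 81 cells solid] → remaining = 432
after view 2 [z-axis, 37 of 81 cells solid] → remaining = 204

204 voxels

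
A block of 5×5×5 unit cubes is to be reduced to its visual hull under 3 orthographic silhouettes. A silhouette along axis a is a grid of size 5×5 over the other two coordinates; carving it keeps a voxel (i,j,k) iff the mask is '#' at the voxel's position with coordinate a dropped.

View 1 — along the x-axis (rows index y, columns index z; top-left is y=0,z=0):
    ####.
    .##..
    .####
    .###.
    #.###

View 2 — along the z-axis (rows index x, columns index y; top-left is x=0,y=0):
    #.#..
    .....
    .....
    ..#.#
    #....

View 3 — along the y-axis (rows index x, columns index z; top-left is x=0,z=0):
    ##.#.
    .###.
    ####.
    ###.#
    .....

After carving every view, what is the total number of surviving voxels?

|visual hull| = 11

before carving: 125 voxels (5×5×5)
carve view 1 (along x, YZ-mask fill 17/25): 85 voxels remain
carve view 2 (along z, XY-mask fill 5/25): 20 voxels remain
carve view 3 (along y, XZ-mask fill 14/25): 11 voxels remain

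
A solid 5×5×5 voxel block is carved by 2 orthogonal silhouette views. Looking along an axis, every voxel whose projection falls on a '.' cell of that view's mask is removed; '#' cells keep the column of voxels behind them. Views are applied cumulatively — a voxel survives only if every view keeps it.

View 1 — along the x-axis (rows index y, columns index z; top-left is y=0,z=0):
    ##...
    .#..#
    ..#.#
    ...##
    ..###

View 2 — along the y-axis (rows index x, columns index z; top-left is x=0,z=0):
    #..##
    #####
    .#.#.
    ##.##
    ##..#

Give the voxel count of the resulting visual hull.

voxel count = 38

before carving: 125 voxels (5×5×5)
  1. axis=0 (YZ plane), |mask|=11  ⇒  voxels=55
  2. axis=1 (XZ plane), |mask|=17  ⇒  voxels=38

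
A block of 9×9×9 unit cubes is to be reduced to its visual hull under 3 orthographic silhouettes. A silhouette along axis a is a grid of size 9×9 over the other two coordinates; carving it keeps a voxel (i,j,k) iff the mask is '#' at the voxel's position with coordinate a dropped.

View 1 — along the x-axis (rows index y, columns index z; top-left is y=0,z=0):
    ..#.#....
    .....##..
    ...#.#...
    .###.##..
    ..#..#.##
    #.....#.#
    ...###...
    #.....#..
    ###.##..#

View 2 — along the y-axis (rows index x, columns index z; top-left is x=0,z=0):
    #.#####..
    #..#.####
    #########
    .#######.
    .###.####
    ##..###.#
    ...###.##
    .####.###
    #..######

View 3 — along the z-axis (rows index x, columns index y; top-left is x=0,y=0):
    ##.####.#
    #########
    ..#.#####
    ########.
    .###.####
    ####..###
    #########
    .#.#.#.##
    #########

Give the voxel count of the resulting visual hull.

voxel count = 163

initial block: 9^3 = 729
  1. axis=0 (YZ plane), |mask|=29  ⇒  voxels=261
  2. axis=1 (XZ plane), |mask|=60  ⇒  voxels=198
  3. axis=2 (XY plane), |mask|=67  ⇒  voxels=163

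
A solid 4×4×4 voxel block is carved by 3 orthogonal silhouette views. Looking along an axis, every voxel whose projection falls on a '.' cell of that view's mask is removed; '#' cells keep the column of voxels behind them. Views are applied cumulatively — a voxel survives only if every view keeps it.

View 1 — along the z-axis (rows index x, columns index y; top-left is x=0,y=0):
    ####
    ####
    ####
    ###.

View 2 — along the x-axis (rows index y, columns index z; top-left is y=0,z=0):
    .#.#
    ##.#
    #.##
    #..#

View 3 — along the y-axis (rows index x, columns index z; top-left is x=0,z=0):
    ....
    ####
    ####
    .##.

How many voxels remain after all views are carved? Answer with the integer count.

remaining voxels: 23

initial block: 4^3 = 64
step 1: project along z, AND mask (15/16) → |grid| = 60
step 2: project along x, AND mask (10/16) → |grid| = 38
step 3: project along y, AND mask (10/16) → |grid| = 23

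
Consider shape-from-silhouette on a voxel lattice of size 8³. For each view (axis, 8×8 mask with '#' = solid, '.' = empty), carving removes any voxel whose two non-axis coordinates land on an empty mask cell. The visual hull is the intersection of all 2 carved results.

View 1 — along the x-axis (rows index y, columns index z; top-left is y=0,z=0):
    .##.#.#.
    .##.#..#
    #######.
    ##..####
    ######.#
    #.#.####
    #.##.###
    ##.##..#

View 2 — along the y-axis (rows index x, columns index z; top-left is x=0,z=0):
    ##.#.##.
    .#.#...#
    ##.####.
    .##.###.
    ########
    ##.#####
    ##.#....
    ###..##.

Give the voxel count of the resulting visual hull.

|visual hull| = 232

start: 8×8×8 = 512 voxels
[1] x-view keeps 45 columns → grid now 360
[2] y-view keeps 42 columns → grid now 232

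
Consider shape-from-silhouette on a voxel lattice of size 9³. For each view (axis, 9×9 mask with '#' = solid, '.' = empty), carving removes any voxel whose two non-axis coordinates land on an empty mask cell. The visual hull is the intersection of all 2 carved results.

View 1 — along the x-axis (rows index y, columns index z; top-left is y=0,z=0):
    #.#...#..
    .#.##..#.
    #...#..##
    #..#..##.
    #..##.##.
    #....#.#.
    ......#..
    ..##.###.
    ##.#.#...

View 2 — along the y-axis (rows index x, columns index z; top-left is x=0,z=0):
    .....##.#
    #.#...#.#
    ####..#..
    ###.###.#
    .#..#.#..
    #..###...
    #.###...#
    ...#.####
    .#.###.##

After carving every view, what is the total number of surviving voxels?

before carving: 729 voxels (9×9×9)
V1 x: intersect with YZ mask (33 set) -- 297 left
V2 y: intersect with XZ mask (42 set) -- 149 left

149 voxels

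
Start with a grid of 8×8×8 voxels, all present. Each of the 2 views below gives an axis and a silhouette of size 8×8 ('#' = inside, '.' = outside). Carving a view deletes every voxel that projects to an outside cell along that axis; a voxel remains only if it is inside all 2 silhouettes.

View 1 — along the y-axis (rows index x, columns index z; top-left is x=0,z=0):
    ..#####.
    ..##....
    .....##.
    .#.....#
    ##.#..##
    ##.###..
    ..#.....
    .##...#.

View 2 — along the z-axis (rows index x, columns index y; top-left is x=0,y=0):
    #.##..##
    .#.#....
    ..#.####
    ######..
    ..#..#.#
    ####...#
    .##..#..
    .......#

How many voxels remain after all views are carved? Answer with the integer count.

initial block: 8^3 = 512
carve view 1 (along y, XZ-mask fill 25/64): 200 voxels remain
carve view 2 (along z, XY-mask fill 30/64): 97 voxels remain

|visual hull| = 97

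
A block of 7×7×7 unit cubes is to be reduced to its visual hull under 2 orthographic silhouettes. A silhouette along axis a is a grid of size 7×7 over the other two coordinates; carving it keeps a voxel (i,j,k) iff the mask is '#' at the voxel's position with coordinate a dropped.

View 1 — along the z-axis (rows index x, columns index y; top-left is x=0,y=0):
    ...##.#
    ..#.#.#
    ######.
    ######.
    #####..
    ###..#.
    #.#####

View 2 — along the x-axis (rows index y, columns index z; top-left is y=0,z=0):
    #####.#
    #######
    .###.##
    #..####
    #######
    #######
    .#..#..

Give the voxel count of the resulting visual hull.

remaining voxels: 189

start: 7×7×7 = 343 voxels
after view 1 [z-axis, 33 of 49 cells solid] → remaining = 231
after view 2 [x-axis, 39 of 49 cells solid] → remaining = 189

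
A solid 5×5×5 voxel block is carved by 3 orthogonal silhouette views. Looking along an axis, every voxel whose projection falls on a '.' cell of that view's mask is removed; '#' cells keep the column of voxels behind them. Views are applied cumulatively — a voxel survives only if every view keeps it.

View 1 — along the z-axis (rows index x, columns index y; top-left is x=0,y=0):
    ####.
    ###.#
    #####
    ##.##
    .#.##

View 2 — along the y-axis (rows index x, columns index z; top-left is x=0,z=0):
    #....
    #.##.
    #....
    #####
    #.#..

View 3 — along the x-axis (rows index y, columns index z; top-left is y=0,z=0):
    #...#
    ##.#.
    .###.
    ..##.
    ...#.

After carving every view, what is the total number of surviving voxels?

20 voxels

before carving: 125 voxels (5×5×5)
  1. axis=2 (XY plane), |mask|=20  ⇒  voxels=100
  2. axis=1 (XZ plane), |mask|=12  ⇒  voxels=47
  3. axis=0 (YZ plane), |mask|=11  ⇒  voxels=20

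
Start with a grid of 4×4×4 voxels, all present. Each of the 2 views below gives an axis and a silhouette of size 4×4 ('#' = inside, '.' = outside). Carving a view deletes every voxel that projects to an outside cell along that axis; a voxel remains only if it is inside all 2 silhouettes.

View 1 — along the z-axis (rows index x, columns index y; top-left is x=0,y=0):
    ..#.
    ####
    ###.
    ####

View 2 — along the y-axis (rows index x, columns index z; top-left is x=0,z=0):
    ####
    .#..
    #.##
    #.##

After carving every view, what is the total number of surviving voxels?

29 voxels

initial block: 4^3 = 64
carve view 1 (along z, XY-mask fill 12/16): 48 voxels remain
carve view 2 (along y, XZ-mask fill 11/16): 29 voxels remain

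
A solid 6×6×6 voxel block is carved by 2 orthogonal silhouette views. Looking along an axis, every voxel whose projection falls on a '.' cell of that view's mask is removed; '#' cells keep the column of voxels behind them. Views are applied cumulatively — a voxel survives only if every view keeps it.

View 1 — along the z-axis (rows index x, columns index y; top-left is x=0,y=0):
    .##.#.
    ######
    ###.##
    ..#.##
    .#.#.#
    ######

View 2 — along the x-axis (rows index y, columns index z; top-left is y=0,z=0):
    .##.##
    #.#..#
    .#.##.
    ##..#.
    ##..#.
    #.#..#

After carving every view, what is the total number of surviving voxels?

start: 6×6×6 = 216 voxels
V1 z: intersect with XY mask (26 set) -- 156 left
V2 x: intersect with YZ mask (19 set) -- 81 left

remaining voxels: 81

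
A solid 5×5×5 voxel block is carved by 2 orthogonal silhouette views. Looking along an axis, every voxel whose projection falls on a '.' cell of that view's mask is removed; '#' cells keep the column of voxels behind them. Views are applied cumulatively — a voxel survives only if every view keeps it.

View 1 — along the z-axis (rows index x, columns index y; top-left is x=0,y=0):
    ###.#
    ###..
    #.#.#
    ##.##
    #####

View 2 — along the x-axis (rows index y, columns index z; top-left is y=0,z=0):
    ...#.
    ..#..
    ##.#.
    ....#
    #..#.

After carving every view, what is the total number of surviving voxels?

full grid |V| = 125
V1 z: intersect with XY mask (19 set) -- 95 left
V2 x: intersect with YZ mask (8 set) -- 31 left

|visual hull| = 31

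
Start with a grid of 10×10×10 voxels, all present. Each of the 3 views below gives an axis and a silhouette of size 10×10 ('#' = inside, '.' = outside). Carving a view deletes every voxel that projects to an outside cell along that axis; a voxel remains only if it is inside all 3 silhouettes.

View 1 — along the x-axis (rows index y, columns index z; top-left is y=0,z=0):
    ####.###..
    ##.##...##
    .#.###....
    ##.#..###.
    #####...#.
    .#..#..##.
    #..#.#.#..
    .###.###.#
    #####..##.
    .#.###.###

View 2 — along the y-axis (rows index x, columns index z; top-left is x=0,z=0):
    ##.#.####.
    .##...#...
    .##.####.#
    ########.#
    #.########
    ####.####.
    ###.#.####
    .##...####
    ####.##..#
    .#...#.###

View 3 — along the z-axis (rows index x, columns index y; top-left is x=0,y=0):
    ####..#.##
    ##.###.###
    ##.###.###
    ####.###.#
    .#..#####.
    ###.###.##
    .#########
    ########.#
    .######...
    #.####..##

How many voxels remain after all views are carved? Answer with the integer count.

remaining voxels: 294

full grid |V| = 1000
V1 x: intersect with YZ mask (58 set) -- 580 left
V2 y: intersect with XZ mask (69 set) -- 393 left
V3 z: intersect with XY mask (76 set) -- 294 left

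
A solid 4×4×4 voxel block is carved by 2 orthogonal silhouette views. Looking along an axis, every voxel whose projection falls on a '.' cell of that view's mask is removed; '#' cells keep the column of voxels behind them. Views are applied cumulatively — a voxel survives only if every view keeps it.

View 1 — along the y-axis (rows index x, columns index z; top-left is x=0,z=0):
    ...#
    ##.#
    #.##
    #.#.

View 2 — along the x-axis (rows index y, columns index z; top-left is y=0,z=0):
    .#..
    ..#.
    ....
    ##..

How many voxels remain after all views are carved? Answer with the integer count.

remaining voxels: 7

full grid |V| = 64
V1 y: intersect with XZ mask (9 set) -- 36 left
V2 x: intersect with YZ mask (4 set) -- 7 left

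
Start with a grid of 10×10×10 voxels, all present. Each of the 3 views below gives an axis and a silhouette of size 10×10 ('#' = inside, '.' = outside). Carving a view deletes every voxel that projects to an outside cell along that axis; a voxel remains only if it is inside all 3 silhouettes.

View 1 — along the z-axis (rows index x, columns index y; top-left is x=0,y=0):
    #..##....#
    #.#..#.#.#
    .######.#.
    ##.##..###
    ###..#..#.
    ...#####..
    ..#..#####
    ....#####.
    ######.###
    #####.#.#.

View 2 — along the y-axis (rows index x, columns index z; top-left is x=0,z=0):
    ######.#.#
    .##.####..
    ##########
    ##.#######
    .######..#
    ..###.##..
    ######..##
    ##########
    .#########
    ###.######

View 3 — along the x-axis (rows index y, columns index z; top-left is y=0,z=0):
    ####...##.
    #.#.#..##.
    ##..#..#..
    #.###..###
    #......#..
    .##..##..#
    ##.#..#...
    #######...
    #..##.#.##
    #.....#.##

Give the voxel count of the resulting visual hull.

242 voxels

initial block: 10^3 = 1000
after view 1 [z-axis, 60 of 100 cells solid] → remaining = 600
after view 2 [y-axis, 81 of 100 cells solid] → remaining = 497
after view 3 [x-axis, 50 of 100 cells solid] → remaining = 242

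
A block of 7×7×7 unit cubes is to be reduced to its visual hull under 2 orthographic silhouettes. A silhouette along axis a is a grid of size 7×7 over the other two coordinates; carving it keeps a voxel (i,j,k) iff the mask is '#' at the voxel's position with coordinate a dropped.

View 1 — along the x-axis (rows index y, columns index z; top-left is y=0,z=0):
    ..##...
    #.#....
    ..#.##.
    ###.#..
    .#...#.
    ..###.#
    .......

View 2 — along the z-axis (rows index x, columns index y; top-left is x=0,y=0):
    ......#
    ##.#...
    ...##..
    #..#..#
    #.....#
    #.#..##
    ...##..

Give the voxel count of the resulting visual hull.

full grid |V| = 343
step 1: project along x, AND mask (17/49) → |grid| = 119
step 2: project along z, AND mask (17/49) → |grid| = 37

|visual hull| = 37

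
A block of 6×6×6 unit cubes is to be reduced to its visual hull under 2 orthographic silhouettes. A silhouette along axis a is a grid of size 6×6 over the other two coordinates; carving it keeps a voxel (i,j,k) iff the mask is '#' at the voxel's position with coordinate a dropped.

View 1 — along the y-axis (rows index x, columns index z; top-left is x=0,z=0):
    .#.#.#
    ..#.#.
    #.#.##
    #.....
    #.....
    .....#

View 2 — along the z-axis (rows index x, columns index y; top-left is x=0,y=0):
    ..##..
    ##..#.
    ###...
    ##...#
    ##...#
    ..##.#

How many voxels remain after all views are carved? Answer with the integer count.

before carving: 216 voxels (6×6×6)
step 1: project along y, AND mask (12/36) → |grid| = 72
step 2: project along z, AND mask (17/36) → |grid| = 33

33 voxels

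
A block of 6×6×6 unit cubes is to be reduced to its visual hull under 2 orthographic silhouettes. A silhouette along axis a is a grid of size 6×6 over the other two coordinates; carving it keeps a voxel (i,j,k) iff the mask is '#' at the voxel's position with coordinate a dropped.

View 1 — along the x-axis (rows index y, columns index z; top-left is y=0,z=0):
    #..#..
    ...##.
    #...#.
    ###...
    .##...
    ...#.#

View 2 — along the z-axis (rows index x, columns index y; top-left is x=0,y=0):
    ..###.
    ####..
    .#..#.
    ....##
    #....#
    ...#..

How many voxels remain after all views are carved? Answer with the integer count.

initial block: 6^3 = 216
[1] x-view keeps 13 columns → grid now 78
[2] z-view keeps 14 columns → grid now 31

voxel count = 31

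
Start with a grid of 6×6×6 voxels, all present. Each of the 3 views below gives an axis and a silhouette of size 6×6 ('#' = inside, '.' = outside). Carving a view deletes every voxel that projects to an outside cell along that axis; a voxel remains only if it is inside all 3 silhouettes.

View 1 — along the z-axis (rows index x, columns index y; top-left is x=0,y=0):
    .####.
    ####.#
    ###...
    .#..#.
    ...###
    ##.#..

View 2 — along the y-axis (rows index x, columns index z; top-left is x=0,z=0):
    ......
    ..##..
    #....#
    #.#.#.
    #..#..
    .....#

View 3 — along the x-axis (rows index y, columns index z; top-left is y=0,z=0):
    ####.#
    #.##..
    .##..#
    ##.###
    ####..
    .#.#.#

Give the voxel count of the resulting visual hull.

before carving: 216 voxels (6×6×6)
carve view 1 (along z, XY-mask fill 20/36): 120 voxels remain
carve view 2 (along y, XZ-mask fill 10/36): 31 voxels remain
carve view 3 (along x, YZ-mask fill 23/36): 22 voxels remain

voxel count = 22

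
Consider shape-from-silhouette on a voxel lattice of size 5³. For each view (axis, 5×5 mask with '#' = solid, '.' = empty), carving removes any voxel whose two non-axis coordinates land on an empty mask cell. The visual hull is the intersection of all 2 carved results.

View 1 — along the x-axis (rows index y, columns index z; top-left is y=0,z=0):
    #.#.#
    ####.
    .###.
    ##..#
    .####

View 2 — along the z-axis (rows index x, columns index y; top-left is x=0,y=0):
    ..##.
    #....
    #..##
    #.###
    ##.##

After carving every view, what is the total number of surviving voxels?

start: 5×5×5 = 125 voxels
  1. axis=0 (YZ plane), |mask|=17  ⇒  voxels=85
  2. axis=2 (XY plane), |mask|=14  ⇒  voxels=46

remaining voxels: 46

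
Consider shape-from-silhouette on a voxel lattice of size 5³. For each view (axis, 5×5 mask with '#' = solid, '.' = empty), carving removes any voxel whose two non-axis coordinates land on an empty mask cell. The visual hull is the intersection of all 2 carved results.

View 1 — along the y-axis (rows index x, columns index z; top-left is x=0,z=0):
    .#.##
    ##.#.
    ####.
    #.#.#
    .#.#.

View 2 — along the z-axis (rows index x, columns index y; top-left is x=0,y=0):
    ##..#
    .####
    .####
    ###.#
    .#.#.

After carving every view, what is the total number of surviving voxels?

|visual hull| = 53

start: 5×5×5 = 125 voxels
step 1: project along y, AND mask (15/25) → |grid| = 75
step 2: project along z, AND mask (17/25) → |grid| = 53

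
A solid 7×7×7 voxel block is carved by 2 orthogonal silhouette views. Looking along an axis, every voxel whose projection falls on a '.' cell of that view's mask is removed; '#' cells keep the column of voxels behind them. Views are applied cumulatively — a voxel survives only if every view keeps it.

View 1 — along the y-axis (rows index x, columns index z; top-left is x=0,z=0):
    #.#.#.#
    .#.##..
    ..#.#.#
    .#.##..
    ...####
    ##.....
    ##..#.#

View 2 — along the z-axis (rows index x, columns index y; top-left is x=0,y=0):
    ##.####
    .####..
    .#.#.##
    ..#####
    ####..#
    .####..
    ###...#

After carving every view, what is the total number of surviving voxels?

remaining voxels: 107

start: 7×7×7 = 343 voxels
V1 y: intersect with XZ mask (23 set) -- 161 left
V2 z: intersect with XY mask (32 set) -- 107 left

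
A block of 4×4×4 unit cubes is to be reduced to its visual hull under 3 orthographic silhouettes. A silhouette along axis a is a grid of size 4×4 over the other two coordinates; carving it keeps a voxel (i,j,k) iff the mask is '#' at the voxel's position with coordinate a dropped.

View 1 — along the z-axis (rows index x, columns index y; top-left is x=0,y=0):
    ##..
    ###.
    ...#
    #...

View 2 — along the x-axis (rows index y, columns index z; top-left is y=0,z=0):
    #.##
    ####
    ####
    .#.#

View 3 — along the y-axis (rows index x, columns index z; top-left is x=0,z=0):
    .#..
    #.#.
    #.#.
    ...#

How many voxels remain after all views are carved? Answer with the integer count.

voxel count = 8

before carving: 64 voxels (4×4×4)
V1 z: intersect with XY mask (7 set) -- 28 left
V2 x: intersect with YZ mask (13 set) -- 23 left
V3 y: intersect with XZ mask (6 set) -- 8 left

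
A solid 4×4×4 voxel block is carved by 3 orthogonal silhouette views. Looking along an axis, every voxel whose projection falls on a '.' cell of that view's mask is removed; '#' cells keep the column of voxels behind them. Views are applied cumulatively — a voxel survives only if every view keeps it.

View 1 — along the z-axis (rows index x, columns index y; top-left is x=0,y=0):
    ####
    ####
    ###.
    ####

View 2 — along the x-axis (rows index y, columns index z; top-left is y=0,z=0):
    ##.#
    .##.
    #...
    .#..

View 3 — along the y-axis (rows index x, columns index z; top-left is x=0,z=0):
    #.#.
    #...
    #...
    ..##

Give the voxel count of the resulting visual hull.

before carving: 64 voxels (4×4×4)
  1. axis=2 (XY plane), |mask|=15  ⇒  voxels=60
  2. axis=0 (YZ plane), |mask|=7  ⇒  voxels=27
  3. axis=1 (XZ plane), |mask|=6  ⇒  voxels=9

|visual hull| = 9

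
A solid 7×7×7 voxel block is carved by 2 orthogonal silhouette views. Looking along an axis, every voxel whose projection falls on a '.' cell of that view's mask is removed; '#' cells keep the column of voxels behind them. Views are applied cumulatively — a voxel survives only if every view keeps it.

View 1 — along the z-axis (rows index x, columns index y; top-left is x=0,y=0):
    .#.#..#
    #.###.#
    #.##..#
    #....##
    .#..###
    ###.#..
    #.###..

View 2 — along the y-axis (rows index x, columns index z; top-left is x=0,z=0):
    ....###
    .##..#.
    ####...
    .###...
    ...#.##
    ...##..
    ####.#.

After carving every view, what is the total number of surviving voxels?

|visual hull| = 89

initial block: 7^3 = 343
V1 z: intersect with XY mask (27 set) -- 189 left
V2 y: intersect with XZ mask (23 set) -- 89 left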